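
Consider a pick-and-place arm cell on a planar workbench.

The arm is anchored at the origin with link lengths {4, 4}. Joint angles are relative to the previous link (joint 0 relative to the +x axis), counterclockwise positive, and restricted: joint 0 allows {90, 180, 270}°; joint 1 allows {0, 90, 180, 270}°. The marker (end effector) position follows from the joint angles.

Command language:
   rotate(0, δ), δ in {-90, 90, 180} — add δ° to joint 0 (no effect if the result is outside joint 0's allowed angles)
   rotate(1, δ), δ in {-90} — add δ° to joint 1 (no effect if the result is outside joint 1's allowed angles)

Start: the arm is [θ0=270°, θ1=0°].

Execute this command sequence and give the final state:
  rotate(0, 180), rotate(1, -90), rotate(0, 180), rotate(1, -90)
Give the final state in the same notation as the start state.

[θ0=270°, θ1=180°]

t0: [θ0=270°, θ1=0°]
step 1 (rotate(0, 180)): [θ0=90°, θ1=0°]
step 2 (rotate(1, -90)): [θ0=90°, θ1=270°]
step 3 (rotate(0, 180)): [θ0=270°, θ1=270°]
step 4 (rotate(1, -90)): [θ0=270°, θ1=180°]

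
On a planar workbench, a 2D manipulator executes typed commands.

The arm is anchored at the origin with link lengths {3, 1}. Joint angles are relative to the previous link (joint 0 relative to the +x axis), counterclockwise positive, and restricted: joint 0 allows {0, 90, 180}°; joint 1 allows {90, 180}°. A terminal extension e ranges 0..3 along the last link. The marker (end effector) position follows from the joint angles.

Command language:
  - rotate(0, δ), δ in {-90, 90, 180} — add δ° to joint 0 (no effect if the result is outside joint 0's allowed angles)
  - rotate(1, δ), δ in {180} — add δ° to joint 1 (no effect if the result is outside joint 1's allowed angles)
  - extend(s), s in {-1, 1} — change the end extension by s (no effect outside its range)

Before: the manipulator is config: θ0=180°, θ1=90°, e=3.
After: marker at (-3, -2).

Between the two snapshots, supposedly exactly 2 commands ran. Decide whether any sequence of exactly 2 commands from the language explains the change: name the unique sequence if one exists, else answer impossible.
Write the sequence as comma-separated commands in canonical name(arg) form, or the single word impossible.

extend(-1), extend(-1)

from: config: θ0=180°, θ1=90°, e=3
t=1 extend(-1) ⇒ config: θ0=180°, θ1=90°, e=2
t=2 extend(-1) ⇒ config: θ0=180°, θ1=90°, e=1
no rival 2-sequence matches.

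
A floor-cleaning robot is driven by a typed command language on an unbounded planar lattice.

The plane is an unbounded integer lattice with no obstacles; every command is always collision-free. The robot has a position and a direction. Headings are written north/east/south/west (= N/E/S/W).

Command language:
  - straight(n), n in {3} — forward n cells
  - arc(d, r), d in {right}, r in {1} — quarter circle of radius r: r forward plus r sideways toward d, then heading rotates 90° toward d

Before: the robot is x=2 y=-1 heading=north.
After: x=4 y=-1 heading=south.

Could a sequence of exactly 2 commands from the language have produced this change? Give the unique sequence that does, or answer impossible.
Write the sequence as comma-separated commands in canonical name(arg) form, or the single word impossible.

arc(right, 1), arc(right, 1)

key: cell and facing (now S) both changed — the 2 commands mix motion and turning
start: x=2 y=-1 heading=north
1. arc(right, 1) → x=3 y=0 heading=east
2. arc(right, 1) → x=4 y=-1 heading=south
no rival 2-sequence matches.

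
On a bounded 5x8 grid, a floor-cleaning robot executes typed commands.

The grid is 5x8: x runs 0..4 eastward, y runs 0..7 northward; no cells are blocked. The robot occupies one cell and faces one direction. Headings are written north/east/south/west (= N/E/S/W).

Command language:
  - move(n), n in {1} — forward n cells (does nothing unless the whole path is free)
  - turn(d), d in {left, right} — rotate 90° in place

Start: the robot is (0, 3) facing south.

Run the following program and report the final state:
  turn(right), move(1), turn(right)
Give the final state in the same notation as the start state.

(0, 3) facing north

t0: (0, 3) facing south
[1] after turn(right): (0, 3) facing west
[2] after move(1): (0, 3) facing west
[3] after turn(right): (0, 3) facing north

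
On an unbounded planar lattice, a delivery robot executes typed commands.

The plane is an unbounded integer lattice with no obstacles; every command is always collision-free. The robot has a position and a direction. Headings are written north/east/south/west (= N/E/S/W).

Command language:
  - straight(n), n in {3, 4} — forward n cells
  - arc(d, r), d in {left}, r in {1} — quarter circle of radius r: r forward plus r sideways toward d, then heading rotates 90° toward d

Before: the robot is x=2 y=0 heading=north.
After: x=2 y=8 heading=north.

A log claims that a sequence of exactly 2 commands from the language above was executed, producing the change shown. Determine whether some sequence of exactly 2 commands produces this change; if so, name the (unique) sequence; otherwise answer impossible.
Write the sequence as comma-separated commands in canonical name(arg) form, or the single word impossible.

straight(4), straight(4)

key: heading stays N — no command in the sequence turns
initial: x=2 y=0 heading=north
t=1 straight(4) ⇒ x=2 y=4 heading=north
t=2 straight(4) ⇒ x=2 y=8 heading=north
no rival 2-sequence matches.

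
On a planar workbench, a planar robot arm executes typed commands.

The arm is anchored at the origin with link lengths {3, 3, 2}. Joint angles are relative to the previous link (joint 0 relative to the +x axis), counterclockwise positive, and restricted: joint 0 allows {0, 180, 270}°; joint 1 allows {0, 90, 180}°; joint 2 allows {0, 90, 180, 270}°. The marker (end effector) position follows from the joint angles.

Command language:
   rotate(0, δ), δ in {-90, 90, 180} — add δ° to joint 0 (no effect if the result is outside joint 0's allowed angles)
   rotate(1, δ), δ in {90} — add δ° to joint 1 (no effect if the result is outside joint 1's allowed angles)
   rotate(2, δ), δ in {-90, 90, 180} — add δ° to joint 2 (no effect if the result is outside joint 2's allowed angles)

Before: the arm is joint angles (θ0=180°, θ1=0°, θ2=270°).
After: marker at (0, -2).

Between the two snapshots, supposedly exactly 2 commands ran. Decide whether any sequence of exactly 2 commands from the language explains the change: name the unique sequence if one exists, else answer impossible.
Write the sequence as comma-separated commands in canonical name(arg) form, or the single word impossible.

from: joint angles (θ0=180°, θ1=0°, θ2=270°)
step 1 (rotate(1, 90)): joint angles (θ0=180°, θ1=90°, θ2=270°)
step 2 (rotate(1, 90)): joint angles (θ0=180°, θ1=180°, θ2=270°)
no other 2-command option fits: unique.

rotate(1, 90), rotate(1, 90)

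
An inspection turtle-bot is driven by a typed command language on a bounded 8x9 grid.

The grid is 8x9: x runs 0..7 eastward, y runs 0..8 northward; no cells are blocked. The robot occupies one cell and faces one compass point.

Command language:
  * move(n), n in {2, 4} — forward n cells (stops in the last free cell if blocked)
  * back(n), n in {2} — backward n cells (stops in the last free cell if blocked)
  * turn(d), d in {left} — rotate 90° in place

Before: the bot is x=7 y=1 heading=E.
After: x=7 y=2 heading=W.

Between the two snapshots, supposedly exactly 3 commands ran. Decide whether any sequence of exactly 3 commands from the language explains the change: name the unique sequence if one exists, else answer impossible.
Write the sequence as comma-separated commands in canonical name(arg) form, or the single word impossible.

impossible

no 3-step route produces this change.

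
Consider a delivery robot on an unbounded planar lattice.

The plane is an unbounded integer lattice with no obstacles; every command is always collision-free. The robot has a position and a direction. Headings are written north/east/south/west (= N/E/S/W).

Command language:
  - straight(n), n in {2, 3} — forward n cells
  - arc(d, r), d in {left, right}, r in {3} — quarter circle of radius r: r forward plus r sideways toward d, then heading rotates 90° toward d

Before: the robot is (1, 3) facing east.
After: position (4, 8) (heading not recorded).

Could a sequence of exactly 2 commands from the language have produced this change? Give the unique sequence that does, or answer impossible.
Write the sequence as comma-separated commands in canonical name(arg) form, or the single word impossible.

key: order matters: swapping arc(left, 3) and straight(2) lands elsewhere
from: (1, 3) facing east
1. arc(left, 3) → (4, 6) facing north
2. straight(2) → (4, 8) facing north
all 16 alternatives checked — unique.

arc(left, 3), straight(2)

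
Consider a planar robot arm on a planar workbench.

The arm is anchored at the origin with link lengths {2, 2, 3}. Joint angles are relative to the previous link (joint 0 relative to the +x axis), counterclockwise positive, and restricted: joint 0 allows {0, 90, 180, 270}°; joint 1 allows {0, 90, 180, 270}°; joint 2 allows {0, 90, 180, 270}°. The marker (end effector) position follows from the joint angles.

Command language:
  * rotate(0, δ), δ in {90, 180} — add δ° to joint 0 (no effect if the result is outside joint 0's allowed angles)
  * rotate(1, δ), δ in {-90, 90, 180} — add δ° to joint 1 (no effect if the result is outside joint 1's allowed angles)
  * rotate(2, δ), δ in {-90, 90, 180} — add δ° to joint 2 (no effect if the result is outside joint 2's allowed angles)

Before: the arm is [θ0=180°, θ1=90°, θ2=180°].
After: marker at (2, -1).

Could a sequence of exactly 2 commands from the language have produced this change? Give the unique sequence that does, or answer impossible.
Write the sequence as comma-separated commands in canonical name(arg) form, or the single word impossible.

begin: [θ0=180°, θ1=90°, θ2=180°]
step 1 (rotate(0, 90)): [θ0=270°, θ1=90°, θ2=180°]
step 2 (rotate(0, 90)): [θ0=0°, θ1=90°, θ2=180°]
uniquely the one of 64 2-step routes that fits.

rotate(0, 90), rotate(0, 90)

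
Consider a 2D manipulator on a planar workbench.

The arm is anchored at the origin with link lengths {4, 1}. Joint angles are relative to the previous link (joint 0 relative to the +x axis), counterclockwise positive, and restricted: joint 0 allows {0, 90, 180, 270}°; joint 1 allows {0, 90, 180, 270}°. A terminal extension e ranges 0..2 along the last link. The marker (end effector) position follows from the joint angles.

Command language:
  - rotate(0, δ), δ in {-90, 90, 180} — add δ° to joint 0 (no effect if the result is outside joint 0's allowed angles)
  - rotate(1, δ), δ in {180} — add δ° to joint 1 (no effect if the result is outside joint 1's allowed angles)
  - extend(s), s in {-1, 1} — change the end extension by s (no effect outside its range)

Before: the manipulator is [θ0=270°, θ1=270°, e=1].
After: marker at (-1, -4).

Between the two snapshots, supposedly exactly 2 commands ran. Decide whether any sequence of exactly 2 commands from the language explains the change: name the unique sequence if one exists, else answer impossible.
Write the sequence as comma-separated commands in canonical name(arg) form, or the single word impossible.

extend(-1), extend(-1)

begin: [θ0=270°, θ1=270°, e=1]
step 1 (extend(-1)): [θ0=270°, θ1=270°, e=0]
step 2 (extend(-1)): [θ0=270°, θ1=270°, e=0]
no other 2-command option fits: unique.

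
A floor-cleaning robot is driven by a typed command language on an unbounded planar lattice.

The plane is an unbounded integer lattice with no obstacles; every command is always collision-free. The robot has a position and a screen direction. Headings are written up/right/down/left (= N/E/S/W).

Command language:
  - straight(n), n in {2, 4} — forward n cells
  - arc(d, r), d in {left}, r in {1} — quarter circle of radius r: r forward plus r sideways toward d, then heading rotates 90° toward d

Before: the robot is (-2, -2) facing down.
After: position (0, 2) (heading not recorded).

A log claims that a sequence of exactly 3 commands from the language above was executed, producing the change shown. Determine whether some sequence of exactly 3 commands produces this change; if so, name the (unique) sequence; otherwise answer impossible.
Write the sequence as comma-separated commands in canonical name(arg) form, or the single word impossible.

arc(left, 1), arc(left, 1), straight(4)

key: running straight(4) before arc(left, 1) would end elsewhere — order is forced
from: (-2, -2) facing down
t=1 arc(left, 1) ⇒ (-1, -3) facing right
t=2 arc(left, 1) ⇒ (0, -2) facing up
t=3 straight(4) ⇒ (0, 2) facing up
no rival 3-sequence matches.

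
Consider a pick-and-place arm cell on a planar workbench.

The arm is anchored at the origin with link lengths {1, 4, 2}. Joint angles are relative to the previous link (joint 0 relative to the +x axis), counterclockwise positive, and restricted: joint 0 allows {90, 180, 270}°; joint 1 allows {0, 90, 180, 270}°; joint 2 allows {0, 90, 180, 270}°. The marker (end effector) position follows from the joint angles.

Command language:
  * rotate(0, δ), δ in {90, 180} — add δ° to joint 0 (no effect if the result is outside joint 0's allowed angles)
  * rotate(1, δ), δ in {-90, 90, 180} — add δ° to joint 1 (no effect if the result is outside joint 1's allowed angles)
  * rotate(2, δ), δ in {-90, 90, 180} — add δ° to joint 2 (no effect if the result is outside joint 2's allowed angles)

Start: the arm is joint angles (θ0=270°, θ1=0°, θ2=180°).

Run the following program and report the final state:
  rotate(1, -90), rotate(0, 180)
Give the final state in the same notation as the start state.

t0: joint angles (θ0=270°, θ1=0°, θ2=180°)
[1] after rotate(1, -90): joint angles (θ0=270°, θ1=270°, θ2=180°)
[2] after rotate(0, 180): joint angles (θ0=90°, θ1=270°, θ2=180°)

joint angles (θ0=90°, θ1=270°, θ2=180°)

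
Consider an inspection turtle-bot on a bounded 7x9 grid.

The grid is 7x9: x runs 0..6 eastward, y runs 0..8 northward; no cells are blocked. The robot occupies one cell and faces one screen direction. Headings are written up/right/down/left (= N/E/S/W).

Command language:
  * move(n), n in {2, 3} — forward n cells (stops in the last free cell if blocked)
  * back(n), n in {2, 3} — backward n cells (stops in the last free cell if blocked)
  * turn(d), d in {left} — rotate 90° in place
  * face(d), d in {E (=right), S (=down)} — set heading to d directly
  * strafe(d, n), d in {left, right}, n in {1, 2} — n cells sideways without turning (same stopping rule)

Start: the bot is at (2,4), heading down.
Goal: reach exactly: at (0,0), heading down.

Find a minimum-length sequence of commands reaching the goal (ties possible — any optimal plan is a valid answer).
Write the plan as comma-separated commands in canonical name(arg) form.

strafe(right, 2), move(2), move(2)

initial: at (2,4), heading down
t=1 strafe(right, 2) ⇒ at (0,4), heading down
t=2 move(2) ⇒ at (0,2), heading down
t=3 move(2) ⇒ at (0,0), heading down
shorter routes all fall short; 3 is best.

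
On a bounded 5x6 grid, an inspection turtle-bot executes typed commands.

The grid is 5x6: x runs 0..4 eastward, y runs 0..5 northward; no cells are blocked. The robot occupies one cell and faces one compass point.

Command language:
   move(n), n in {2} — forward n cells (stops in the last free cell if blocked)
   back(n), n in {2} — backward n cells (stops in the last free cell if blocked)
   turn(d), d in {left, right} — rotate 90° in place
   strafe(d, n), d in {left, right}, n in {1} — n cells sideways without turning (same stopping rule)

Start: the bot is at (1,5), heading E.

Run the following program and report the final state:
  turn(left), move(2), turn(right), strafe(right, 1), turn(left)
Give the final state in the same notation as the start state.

initial: at (1,5), heading E
[1] after turn(left): at (1,5), heading N
[2] after move(2): at (1,5), heading N
[3] after turn(right): at (1,5), heading E
[4] after strafe(right, 1): at (1,4), heading E
[5] after turn(left): at (1,4), heading N

at (1,4), heading N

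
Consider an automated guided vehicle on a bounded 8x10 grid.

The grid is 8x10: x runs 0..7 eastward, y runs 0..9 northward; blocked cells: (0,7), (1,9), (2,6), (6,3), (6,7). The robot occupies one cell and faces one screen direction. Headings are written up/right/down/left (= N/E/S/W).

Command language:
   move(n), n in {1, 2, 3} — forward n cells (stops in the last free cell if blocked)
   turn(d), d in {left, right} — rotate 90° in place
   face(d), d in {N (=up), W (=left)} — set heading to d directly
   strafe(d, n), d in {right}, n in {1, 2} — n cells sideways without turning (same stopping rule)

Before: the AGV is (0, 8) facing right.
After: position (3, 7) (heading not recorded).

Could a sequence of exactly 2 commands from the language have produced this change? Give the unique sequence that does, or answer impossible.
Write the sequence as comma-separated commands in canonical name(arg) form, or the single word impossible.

key: running strafe(right, 1) before move(3) would end elsewhere — order is forced
from: (0, 8) facing right
[1] after move(3): (3, 8) facing right
[2] after strafe(right, 1): (3, 7) facing right
uniquely the one of 81 2-step routes that fits.

move(3), strafe(right, 1)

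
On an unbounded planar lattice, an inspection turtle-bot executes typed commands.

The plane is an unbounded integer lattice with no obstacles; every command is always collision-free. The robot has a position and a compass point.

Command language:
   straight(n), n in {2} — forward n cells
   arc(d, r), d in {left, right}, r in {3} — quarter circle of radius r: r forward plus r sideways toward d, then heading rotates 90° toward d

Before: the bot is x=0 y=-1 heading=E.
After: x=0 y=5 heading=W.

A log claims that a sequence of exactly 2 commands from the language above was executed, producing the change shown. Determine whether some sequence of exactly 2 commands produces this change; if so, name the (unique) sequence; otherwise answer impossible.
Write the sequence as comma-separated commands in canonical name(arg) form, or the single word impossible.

key: cell and facing (now W) both changed — the 2 commands mix motion and turning
from: x=0 y=-1 heading=E
1. arc(left, 3) → x=3 y=2 heading=N
2. arc(left, 3) → x=0 y=5 heading=W
uniquely the one of 9 2-step routes that fits.

arc(left, 3), arc(left, 3)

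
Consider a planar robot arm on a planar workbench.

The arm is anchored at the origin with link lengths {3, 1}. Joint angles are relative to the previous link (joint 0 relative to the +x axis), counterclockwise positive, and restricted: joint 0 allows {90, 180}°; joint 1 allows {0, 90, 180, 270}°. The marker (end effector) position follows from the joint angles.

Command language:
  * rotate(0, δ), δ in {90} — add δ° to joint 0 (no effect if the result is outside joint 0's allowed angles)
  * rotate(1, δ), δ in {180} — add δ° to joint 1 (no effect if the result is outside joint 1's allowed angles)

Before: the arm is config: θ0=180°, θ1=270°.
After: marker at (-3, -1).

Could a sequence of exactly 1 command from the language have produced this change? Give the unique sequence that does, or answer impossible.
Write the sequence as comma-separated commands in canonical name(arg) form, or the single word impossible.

rotate(1, 180)

initial: config: θ0=180°, θ1=270°
t=1 rotate(1, 180) ⇒ config: θ0=180°, θ1=90°
uniquely the one of 2 1-step routes that fits.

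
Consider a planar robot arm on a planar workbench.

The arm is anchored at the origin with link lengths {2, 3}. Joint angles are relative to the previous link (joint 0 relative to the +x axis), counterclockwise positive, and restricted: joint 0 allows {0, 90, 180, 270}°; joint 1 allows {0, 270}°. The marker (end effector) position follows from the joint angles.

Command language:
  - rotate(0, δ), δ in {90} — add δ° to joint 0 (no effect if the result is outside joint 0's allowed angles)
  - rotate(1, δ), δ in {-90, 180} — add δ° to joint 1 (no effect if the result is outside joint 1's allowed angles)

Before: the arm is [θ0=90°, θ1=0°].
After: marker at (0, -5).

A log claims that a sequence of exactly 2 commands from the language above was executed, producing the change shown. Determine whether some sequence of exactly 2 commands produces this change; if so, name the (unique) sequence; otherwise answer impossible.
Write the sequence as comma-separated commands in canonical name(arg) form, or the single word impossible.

rotate(0, 90), rotate(0, 90)

from: [θ0=90°, θ1=0°]
t=1 rotate(0, 90) ⇒ [θ0=180°, θ1=0°]
t=2 rotate(0, 90) ⇒ [θ0=270°, θ1=0°]
no rival 2-sequence matches.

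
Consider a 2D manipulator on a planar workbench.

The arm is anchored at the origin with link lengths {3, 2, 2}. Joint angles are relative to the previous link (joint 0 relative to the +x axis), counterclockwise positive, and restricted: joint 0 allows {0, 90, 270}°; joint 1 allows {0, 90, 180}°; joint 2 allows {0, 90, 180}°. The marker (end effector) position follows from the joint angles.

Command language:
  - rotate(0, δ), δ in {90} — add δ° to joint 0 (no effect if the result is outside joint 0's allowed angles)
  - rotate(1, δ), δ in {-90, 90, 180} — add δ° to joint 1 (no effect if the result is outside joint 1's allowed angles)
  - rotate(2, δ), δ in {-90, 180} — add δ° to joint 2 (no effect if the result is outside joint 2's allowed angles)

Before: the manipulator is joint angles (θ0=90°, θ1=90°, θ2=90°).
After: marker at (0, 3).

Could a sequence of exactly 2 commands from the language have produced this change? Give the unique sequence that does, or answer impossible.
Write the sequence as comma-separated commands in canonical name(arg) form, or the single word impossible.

rotate(2, -90), rotate(2, 180)

key: order matters: swapping rotate(2, -90) and rotate(2, 180) lands elsewhere
t0: joint angles (θ0=90°, θ1=90°, θ2=90°)
t=1 rotate(2, -90) ⇒ joint angles (θ0=90°, θ1=90°, θ2=0°)
t=2 rotate(2, 180) ⇒ joint angles (θ0=90°, θ1=90°, θ2=180°)
no other 2-command option fits: unique.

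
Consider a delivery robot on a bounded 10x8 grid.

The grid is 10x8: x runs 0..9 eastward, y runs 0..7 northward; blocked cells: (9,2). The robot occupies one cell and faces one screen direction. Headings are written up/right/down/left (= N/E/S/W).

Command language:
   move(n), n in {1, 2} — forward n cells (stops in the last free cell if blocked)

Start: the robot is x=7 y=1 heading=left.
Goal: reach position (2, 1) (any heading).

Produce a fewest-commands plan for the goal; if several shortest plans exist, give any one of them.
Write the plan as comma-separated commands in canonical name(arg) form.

move(2), move(2), move(1)

begin: x=7 y=1 heading=left
t=1 move(2) ⇒ x=5 y=1 heading=left
t=2 move(2) ⇒ x=3 y=1 heading=left
t=3 move(1) ⇒ x=2 y=1 heading=left
no 2-step plan works, so 3 is optimal.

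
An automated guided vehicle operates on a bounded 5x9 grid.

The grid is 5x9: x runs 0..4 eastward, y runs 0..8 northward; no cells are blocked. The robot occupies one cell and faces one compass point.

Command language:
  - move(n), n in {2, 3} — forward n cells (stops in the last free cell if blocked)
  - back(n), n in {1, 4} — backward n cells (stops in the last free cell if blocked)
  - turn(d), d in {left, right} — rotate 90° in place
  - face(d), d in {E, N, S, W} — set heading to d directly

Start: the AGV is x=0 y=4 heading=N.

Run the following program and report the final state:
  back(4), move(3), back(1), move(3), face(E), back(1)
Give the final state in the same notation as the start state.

t0: x=0 y=4 heading=N
t=1 back(4) ⇒ x=0 y=0 heading=N
t=2 move(3) ⇒ x=0 y=3 heading=N
t=3 back(1) ⇒ x=0 y=2 heading=N
t=4 move(3) ⇒ x=0 y=5 heading=N
t=5 face(E) ⇒ x=0 y=5 heading=E
t=6 back(1) ⇒ x=0 y=5 heading=E

x=0 y=5 heading=E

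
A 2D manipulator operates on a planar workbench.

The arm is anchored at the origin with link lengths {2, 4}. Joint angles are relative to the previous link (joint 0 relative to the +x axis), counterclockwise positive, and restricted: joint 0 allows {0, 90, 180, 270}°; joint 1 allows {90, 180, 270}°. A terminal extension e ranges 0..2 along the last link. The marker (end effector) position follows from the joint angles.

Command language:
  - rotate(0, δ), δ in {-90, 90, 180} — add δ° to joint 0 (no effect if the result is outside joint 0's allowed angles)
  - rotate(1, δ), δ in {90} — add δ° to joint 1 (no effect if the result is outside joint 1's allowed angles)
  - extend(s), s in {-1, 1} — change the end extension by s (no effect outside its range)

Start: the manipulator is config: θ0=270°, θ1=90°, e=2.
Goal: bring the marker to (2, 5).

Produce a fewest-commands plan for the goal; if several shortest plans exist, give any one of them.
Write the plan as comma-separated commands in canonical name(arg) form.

rotate(0, 90), extend(-1)

t0: config: θ0=270°, θ1=90°, e=2
t=1 rotate(0, 90) ⇒ config: θ0=0°, θ1=90°, e=2
t=2 extend(-1) ⇒ config: θ0=0°, θ1=90°, e=1
nothing shorter than 2 reaches the goal.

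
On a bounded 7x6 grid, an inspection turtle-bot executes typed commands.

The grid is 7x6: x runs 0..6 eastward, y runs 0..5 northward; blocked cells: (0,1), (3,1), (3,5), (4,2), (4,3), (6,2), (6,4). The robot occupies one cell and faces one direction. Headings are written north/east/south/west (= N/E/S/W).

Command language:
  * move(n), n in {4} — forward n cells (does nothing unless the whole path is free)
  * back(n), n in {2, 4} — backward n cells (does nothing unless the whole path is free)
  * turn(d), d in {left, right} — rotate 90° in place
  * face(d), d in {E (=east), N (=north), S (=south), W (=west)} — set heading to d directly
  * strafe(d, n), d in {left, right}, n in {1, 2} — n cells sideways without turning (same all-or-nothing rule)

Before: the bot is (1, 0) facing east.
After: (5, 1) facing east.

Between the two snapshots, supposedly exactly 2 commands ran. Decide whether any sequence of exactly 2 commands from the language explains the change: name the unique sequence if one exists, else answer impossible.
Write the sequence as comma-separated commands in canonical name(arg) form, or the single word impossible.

key: still facing E at the end — nothing in the sequence rotates
from: (1, 0) facing east
[1] after move(4): (5, 0) facing east
[2] after strafe(left, 1): (5, 1) facing east
uniquely the one of 169 2-step routes that fits.

move(4), strafe(left, 1)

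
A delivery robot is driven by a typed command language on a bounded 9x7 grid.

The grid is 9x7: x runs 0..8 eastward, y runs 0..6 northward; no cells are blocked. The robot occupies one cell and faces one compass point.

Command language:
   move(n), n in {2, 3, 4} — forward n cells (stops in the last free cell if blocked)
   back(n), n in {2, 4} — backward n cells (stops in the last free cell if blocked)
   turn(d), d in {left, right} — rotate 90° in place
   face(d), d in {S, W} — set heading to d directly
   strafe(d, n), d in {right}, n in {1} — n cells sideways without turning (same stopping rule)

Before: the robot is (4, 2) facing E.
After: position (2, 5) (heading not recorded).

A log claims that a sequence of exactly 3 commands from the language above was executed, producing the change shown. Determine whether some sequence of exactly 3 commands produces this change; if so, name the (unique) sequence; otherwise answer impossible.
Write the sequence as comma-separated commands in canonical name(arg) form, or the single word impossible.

back(2), turn(left), move(3)

key: order matters: swapping back(2) and move(3) lands elsewhere
initial: (4, 2) facing E
1. back(2) → (2, 2) facing E
2. turn(left) → (2, 2) facing N
3. move(3) → (2, 5) facing N
uniquely the one of 1000 3-step routes that fits.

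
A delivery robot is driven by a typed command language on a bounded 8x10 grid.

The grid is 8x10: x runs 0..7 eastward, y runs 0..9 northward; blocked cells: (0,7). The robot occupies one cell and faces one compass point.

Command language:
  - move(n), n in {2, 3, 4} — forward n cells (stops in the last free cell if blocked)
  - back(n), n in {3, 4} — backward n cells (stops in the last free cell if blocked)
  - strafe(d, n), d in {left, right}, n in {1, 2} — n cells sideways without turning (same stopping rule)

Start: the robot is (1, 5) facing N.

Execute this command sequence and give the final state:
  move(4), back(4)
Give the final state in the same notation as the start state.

(1, 5) facing N

begin: (1, 5) facing N
1. move(4) → (1, 9) facing N
2. back(4) → (1, 5) facing N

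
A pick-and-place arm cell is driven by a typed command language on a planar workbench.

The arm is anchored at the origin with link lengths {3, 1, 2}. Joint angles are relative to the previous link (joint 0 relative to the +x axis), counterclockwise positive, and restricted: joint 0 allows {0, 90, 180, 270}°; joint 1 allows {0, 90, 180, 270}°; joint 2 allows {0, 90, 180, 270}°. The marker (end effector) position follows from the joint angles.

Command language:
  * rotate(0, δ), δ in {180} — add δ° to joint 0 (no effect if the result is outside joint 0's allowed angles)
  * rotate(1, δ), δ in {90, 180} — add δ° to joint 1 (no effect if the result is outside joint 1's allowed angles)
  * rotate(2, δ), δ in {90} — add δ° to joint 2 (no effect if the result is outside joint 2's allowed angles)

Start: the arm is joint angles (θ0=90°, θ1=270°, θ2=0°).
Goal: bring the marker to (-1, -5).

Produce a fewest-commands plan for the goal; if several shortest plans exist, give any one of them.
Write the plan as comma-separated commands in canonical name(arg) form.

begin: joint angles (θ0=90°, θ1=270°, θ2=0°)
1. rotate(2, 90) → joint angles (θ0=90°, θ1=270°, θ2=90°)
2. rotate(0, 180) → joint angles (θ0=270°, θ1=270°, θ2=90°)
no 1-step plan works, so 2 is optimal.

rotate(2, 90), rotate(0, 180)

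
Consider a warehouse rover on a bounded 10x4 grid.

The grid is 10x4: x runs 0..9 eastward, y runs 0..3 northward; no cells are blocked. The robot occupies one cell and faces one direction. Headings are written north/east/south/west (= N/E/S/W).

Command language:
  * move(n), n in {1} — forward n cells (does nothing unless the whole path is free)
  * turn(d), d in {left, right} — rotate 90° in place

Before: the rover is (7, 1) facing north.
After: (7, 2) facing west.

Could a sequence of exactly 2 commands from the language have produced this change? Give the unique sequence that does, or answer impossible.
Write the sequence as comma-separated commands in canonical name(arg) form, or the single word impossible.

key: order matters: swapping move(1) and turn(left) lands elsewhere
t0: (7, 1) facing north
1. move(1) → (7, 2) facing north
2. turn(left) → (7, 2) facing west
no other 2-command option fits: unique.

move(1), turn(left)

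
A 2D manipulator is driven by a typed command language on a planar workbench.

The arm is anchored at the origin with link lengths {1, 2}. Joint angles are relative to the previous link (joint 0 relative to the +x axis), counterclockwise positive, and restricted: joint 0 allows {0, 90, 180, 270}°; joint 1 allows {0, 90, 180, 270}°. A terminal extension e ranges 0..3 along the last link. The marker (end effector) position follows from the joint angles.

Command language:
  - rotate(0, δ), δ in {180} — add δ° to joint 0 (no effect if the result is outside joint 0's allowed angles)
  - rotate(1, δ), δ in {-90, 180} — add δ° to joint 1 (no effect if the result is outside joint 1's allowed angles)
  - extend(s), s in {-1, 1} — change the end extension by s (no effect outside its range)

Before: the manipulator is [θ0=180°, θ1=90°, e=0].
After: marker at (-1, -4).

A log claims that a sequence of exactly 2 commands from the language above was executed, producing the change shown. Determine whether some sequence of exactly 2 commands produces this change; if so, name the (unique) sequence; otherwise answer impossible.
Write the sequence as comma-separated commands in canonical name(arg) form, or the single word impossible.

initial: [θ0=180°, θ1=90°, e=0]
step 1 (extend(1)): [θ0=180°, θ1=90°, e=1]
step 2 (extend(1)): [θ0=180°, θ1=90°, e=2]
no rival 2-sequence matches.

extend(1), extend(1)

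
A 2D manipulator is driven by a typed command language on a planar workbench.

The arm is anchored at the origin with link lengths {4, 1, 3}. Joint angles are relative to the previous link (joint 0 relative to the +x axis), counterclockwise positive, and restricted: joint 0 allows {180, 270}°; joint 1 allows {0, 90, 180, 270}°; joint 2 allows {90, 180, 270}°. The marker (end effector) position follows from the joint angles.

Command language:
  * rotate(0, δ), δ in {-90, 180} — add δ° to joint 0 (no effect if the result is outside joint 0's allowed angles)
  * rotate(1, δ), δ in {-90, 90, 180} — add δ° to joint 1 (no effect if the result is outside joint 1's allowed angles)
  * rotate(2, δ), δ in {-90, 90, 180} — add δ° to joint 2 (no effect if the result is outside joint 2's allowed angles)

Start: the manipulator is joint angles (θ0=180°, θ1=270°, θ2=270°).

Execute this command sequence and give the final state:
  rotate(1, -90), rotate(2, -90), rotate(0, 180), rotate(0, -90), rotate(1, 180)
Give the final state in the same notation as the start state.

joint angles (θ0=180°, θ1=0°, θ2=180°)

begin: joint angles (θ0=180°, θ1=270°, θ2=270°)
[1] after rotate(1, -90): joint angles (θ0=180°, θ1=180°, θ2=270°)
[2] after rotate(2, -90): joint angles (θ0=180°, θ1=180°, θ2=180°)
[3] after rotate(0, 180): joint angles (θ0=180°, θ1=180°, θ2=180°)
[4] after rotate(0, -90): joint angles (θ0=180°, θ1=180°, θ2=180°)
[5] after rotate(1, 180): joint angles (θ0=180°, θ1=0°, θ2=180°)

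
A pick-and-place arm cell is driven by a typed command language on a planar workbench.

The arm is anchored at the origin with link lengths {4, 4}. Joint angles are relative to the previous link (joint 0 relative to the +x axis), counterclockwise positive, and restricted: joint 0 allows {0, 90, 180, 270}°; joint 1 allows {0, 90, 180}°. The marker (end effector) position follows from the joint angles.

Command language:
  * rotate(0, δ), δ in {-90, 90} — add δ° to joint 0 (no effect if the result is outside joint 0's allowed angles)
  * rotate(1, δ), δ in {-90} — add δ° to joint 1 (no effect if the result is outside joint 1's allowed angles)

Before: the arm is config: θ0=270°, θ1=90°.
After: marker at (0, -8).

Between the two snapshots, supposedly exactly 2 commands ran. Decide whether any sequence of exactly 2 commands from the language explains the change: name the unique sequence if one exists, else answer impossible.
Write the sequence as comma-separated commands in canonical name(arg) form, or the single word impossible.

rotate(1, -90), rotate(1, -90)

t0: config: θ0=270°, θ1=90°
step 1 (rotate(1, -90)): config: θ0=270°, θ1=0°
step 2 (rotate(1, -90)): config: θ0=270°, θ1=0°
no rival 2-sequence matches.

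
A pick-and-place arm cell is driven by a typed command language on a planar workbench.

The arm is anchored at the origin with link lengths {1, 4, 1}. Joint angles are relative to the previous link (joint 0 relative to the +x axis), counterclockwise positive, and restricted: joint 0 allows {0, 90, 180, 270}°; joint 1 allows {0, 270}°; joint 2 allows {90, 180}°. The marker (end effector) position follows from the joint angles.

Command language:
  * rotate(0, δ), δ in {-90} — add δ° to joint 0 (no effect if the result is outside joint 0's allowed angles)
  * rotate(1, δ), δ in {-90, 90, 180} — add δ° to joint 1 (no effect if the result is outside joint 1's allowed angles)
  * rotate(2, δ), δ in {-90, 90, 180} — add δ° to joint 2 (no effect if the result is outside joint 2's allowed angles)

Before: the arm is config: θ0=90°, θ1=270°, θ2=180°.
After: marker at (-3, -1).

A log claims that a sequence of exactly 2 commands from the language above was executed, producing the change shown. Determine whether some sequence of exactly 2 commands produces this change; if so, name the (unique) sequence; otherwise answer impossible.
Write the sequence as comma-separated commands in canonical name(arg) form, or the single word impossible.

rotate(0, -90), rotate(0, -90)

t0: config: θ0=90°, θ1=270°, θ2=180°
[1] after rotate(0, -90): config: θ0=0°, θ1=270°, θ2=180°
[2] after rotate(0, -90): config: θ0=270°, θ1=270°, θ2=180°
all 49 alternatives checked — unique.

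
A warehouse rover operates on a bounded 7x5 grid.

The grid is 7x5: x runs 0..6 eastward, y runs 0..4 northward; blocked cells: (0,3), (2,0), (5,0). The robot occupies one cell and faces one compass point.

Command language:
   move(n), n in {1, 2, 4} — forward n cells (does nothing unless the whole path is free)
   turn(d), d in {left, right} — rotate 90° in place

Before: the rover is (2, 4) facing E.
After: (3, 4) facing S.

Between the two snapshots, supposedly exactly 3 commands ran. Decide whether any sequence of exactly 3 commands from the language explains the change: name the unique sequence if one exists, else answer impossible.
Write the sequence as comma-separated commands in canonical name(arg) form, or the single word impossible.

key: cell and facing (now S) both changed — the 3 commands mix motion and turning
start: (2, 4) facing E
[1] after move(1): (3, 4) facing E
[2] after move(4): (3, 4) facing E
[3] after turn(right): (3, 4) facing S
no rival 3-sequence matches.

move(1), move(4), turn(right)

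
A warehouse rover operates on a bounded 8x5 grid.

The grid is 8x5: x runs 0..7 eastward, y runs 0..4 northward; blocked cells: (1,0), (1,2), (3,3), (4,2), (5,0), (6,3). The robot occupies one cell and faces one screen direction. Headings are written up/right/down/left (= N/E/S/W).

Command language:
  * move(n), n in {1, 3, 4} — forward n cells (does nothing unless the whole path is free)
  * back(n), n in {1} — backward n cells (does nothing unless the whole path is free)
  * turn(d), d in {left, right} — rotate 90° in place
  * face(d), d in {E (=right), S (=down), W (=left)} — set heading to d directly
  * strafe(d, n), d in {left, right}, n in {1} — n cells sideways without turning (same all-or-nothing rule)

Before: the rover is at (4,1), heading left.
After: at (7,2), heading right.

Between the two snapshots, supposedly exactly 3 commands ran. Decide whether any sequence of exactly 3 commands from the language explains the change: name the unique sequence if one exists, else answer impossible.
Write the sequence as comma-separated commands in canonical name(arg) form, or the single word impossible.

key: order matters: swapping face(E) and strafe(left, 1) lands elsewhere
t0: at (4,1), heading left
1. face(E) → at (4,1), heading right
2. move(3) → at (7,1), heading right
3. strafe(left, 1) → at (7,2), heading right
all 1331 alternatives checked — unique.

face(E), move(3), strafe(left, 1)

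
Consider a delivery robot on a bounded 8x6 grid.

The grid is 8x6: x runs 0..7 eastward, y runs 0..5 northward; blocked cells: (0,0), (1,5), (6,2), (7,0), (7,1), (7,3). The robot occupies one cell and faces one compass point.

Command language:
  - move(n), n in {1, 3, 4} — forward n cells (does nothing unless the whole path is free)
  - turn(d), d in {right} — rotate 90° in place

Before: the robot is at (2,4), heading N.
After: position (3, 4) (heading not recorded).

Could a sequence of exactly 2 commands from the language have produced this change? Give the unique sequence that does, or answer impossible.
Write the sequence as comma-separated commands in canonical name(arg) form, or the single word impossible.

turn(right), move(1)

key: order matters: swapping turn(right) and move(1) lands elsewhere
from: at (2,4), heading N
t=1 turn(right) ⇒ at (2,4), heading E
t=2 move(1) ⇒ at (3,4), heading E
no other 2-command option fits: unique.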